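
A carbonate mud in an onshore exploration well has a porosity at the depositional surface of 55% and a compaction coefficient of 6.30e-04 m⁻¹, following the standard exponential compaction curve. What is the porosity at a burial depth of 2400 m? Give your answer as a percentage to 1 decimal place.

12.1%

Working in km (1 km = 1000 m; β in km⁻¹ = β in m⁻¹ × 1000):
n = n₀·exp(−β·z) = 0.55 × exp(−0.63 × 2.4) = 0.55 × exp(−1.512)
  = 0.55 × 0.2205 = 0.1213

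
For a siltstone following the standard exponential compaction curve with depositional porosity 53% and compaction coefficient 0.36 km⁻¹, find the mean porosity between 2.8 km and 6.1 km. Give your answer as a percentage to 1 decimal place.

⟨n⟩ = (1/(Z₂−Z₁)) ∫ n₀ e^(−cZ) dZ = n₀·(e^(−c·Z₁) − e^(−c·Z₂)) / (c·(Z₂−Z₁))
e^(−0.36×2.8) = 0.3649; e^(−0.36×6.1) = 0.1112
⟨n⟩ = 0.53 × (0.3649 − 0.1112) / (0.36 × 3.3) = 0.53 × 0.2136 = 0.1132

11.3%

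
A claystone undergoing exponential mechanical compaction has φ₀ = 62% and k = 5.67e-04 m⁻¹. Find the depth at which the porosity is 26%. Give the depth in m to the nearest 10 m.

Working in km (1 km = 1000 m; k in km⁻¹ = k in m⁻¹ × 1000):
Invert Athy's law: Z = ln(φ₀/φ) / k
Z = ln(0.62/0.26) / 0.567 = ln(2.385) / 0.567 = 0.8690 / 0.567 = 1.533 km

1530 m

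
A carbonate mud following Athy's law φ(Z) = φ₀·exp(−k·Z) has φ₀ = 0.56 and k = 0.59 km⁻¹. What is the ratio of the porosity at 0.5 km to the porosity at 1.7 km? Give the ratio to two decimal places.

φ(Z₁)/φ(Z₂) = e^(−k·Z₁)/e^(−k·Z₂) = e^{k(Z₂−Z₁)}
= exp(0.59 × 1.2) = exp(0.708) = 2.0299

2.03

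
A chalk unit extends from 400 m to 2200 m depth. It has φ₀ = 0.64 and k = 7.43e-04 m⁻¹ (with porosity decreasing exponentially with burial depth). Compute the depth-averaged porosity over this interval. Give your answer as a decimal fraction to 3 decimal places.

0.262

Working in km (1 km = 1000 m; k in km⁻¹ = k in m⁻¹ × 1000):
⟨φ⟩ = (1/(d₂−d₁)) ∫ φ₀ e^(−kd) dd = φ₀·(e^(−k·d₁) − e^(−k·d₂)) / (k·(d₂−d₁))
e^(−0.743×0.4) = 0.7429; e^(−0.743×2.2) = 0.1950
⟨φ⟩ = 0.64 × (0.7429 − 0.1950) / (0.743 × 1.8) = 0.64 × 0.4096 = 0.2622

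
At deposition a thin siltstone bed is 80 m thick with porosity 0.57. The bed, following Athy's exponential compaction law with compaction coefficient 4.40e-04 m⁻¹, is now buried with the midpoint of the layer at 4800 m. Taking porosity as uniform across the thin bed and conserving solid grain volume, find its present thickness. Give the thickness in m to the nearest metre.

37 m

Working in km (1 km = 1000 m; β in km⁻¹ = β in m⁻¹ × 1000):
Porosity at 4.8 km: n = 0.57·exp(−0.44×4.8) = 0.0690
Solid-volume conservation: h(1−n) = h₀(1−n₀) ⇒ h = h₀·(1−n₀)/(1−n)
h = 0.08 × (1 − 0.57)/(1 − 0.0690) = 0.08 × 0.4619 = 0.0369 km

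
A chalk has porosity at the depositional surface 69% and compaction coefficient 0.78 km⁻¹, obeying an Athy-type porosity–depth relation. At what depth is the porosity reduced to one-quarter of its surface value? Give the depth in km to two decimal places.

1.78 km

phi/phi₀ = 1/4 ⇒ exp(−k·z) = 1/4 ⇒ z = ln(4) / k
z = 1.3863 / 0.78 = 1.777 km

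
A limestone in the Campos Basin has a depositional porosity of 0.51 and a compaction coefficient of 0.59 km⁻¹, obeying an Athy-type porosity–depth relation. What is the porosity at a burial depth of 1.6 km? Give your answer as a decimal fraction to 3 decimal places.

0.198

φ = φ₀·exp(−c·Z) = 0.51 × exp(−0.59 × 1.6) = 0.51 × exp(−0.944)
  = 0.51 × 0.3891 = 0.1984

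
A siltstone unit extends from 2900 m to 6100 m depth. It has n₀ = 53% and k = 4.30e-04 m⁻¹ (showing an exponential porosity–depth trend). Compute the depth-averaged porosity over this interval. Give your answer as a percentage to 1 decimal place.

8.3%

Working in km (1 km = 1000 m; k in km⁻¹ = k in m⁻¹ × 1000):
⟨n⟩ = (1/(Z₂−Z₁)) ∫ n₀ e^(−kZ) dZ = n₀·(e^(−k·Z₁) − e^(−k·Z₂)) / (k·(Z₂−Z₁))
e^(−0.43×2.9) = 0.2874; e^(−0.43×6.1) = 0.0726
⟨n⟩ = 0.53 × (0.2874 − 0.0726) / (0.43 × 3.2) = 0.53 × 0.1561 = 0.0827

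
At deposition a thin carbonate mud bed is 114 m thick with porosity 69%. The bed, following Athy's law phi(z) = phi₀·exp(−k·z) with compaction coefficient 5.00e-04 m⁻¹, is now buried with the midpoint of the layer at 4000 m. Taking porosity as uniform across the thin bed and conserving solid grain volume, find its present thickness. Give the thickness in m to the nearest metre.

39 m

Working in km (1 km = 1000 m; k in km⁻¹ = k in m⁻¹ × 1000):
Porosity at 4 km: phi = 0.69·exp(−0.5×4) = 0.0934
Solid-volume conservation: h(1−phi) = h₀(1−phi₀) ⇒ h = h₀·(1−phi₀)/(1−phi)
h = 0.114 × (1 − 0.69)/(1 − 0.0934) = 0.114 × 0.3419 = 0.0390 km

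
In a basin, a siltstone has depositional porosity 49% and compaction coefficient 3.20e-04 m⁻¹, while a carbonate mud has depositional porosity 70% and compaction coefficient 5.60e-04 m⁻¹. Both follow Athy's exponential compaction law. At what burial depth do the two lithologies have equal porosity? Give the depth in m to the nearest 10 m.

Working in km (1 km = 1000 m; c in km⁻¹ = c in m⁻¹ × 1000):
Set phi₀ₐ e^(−cₐd) = phi₀ᵦ e^(−cᵦd) ⇒ ln(phi₀ₐ/phi₀ᵦ) = (cₐ − cᵦ)·d
d = ln(0.49/0.7) / (0.32 − 0.56) = -0.3567 / -0.24 = 1.486 km

1490 m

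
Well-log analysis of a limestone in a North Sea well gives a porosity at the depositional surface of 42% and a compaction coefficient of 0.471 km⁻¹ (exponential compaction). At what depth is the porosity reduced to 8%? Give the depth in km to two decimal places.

Invert Athy's law: Z = ln(φ₀/φ) / c
Z = ln(0.42/0.08) / 0.471 = ln(5.25) / 0.471 = 1.6582 / 0.471 = 3.521 km

3.52 km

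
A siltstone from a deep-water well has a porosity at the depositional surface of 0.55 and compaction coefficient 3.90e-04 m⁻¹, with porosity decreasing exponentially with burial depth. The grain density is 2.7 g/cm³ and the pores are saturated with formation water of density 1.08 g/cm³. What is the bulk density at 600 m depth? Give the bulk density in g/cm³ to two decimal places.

Working in km (1 km = 1000 m; c in km⁻¹ = c in m⁻¹ × 1000):
Porosity at depth: phi = 0.55·exp(−0.39×0.6) = 0.55×0.7914 = 0.4352
Bulk density: ρ_b = (1−phi)ρ_g + phi·ρ_f = 0.5648×2.7 + 0.4352×1.08
       = 1.525 + 0.470 = 1.995 g/cm³

1.99 g/cm³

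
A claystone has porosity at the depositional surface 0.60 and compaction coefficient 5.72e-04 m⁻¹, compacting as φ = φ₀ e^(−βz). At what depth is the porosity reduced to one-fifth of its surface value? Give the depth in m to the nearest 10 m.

Working in km (1 km = 1000 m; β in km⁻¹ = β in m⁻¹ × 1000):
φ/φ₀ = 1/5 ⇒ exp(−β·z) = 1/5 ⇒ z = ln(5) / β
z = 1.6094 / 0.572 = 2.814 km

2810 m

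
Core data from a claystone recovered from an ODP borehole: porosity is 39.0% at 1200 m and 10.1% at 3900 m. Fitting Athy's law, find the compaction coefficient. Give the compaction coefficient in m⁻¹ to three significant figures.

0.000500 m⁻¹

Working in km (1 km = 1000 m; β in km⁻¹ = β in m⁻¹ × 1000):
Athy: φ(d) = φ₀ e^(−βd) ⇒ φ₁/φ₂ = e^{β(d₂−d₁)} ⇒ β = ln(φ₁/φ₂)/(d₂−d₁)
β = ln(0.39/0.101) / (3.9 − 1.2) = ln(3.861) / 2.7 = 1.3510 / 2.7 = 0.5004 km⁻¹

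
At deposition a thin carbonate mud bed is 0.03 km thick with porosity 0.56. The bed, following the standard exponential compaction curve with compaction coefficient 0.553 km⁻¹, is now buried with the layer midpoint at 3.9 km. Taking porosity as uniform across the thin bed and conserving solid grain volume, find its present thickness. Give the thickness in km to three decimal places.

Porosity at 3.9 km: φ = 0.56·exp(−0.553×3.9) = 0.0648
Solid-volume conservation: h(1−φ) = h₀(1−φ₀) ⇒ h = h₀·(1−φ₀)/(1−φ)
h = 0.03 × (1 − 0.56)/(1 − 0.0648) = 0.03 × 0.4705 = 0.0141 km

0.014 km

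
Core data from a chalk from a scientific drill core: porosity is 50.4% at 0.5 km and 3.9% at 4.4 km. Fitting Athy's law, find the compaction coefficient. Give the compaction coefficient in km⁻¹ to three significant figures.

Athy: n(d) = n₀ e^(−βd) ⇒ n₁/n₂ = e^{β(d₂−d₁)} ⇒ β = ln(n₁/n₂)/(d₂−d₁)
β = ln(0.504/0.039) / (4.4 − 0.5) = ln(12.92) / 3.9 = 2.5590 / 3.9 = 0.6562 km⁻¹

0.656 km⁻¹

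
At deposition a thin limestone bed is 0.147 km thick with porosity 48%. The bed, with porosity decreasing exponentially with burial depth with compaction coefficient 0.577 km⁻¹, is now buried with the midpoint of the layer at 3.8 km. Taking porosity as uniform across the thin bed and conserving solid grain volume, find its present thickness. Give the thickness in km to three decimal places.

Porosity at 3.8 km: phi = 0.48·exp(−0.577×3.8) = 0.0536
Solid-volume conservation: h(1−phi) = h₀(1−phi₀) ⇒ h = h₀·(1−phi₀)/(1−phi)
h = 0.147 × (1 − 0.48)/(1 − 0.0536) = 0.147 × 0.5494 = 0.0808 km

0.081 km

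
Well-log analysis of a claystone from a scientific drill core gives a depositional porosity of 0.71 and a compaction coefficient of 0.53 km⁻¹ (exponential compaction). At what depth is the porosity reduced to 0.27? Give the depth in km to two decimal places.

Invert Athy's law: z = ln(n₀/n) / β
z = ln(0.71/0.27) / 0.53 = ln(2.63) / 0.53 = 0.9668 / 0.53 = 1.824 km

1.82 km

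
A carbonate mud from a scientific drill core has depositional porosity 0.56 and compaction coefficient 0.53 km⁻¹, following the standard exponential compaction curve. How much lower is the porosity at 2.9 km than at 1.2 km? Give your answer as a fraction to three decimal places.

0.176

n(1.2) = 0.56·e^(−0.53×1.2) = 0.2965
n(2.9) = 0.56·e^(−0.53×2.9) = 0.1204
Δn = 0.2965 − 0.1204 = 0.1761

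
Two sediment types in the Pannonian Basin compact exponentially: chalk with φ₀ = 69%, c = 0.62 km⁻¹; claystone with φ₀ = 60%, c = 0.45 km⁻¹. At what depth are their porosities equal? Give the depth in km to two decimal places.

0.82 km

Set φ₀ₐ e^(−cₐZ) = φ₀ᵦ e^(−cᵦZ) ⇒ ln(φ₀ₐ/φ₀ᵦ) = (cₐ − cᵦ)·Z
Z = ln(0.69/0.6) / (0.62 − 0.45) = 0.1398 / 0.17 = 0.822 km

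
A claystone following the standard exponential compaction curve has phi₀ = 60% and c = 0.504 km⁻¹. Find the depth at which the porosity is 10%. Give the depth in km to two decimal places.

3.56 km

Invert Athy's law: z = ln(phi₀/phi) / c
z = ln(0.6/0.1) / 0.504 = ln(6) / 0.504 = 1.7918 / 0.504 = 3.555 km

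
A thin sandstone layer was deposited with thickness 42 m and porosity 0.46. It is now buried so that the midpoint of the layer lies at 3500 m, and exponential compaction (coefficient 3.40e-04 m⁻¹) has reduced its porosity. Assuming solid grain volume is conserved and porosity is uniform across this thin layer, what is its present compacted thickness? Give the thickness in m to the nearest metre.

26 m

Working in km (1 km = 1000 m; c in km⁻¹ = c in m⁻¹ × 1000):
Porosity at 3.5 km: phi = 0.46·exp(−0.34×3.5) = 0.1399
Solid-volume conservation: h(1−phi) = h₀(1−phi₀) ⇒ h = h₀·(1−phi₀)/(1−phi)
h = 0.042 × (1 − 0.46)/(1 − 0.1399) = 0.042 × 0.6279 = 0.0264 km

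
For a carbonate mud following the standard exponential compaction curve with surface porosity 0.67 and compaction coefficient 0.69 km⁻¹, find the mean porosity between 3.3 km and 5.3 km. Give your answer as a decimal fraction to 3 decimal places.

⟨φ⟩ = (1/(d₂−d₁)) ∫ φ₀ e^(−βd) dd = φ₀·(e^(−β·d₁) − e^(−β·d₂)) / (β·(d₂−d₁))
e^(−0.69×3.3) = 0.1026; e^(−0.69×5.3) = 0.0258
⟨φ⟩ = 0.67 × (0.1026 − 0.0258) / (0.69 × 2) = 0.67 × 0.0556 = 0.0373

0.037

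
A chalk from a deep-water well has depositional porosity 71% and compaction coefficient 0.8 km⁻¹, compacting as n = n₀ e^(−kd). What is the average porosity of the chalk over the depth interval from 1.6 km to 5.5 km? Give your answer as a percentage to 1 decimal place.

6.0%

⟨n⟩ = (1/(d₂−d₁)) ∫ n₀ e^(−kd) dd = n₀·(e^(−k·d₁) − e^(−k·d₂)) / (k·(d₂−d₁))
e^(−0.8×1.6) = 0.2780; e^(−0.8×5.5) = 0.0123
⟨n⟩ = 0.71 × (0.2780 − 0.0123) / (0.8 × 3.9) = 0.71 × 0.0852 = 0.0605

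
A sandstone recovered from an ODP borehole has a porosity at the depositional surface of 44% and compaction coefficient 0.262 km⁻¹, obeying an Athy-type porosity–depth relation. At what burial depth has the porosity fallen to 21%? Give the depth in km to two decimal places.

2.82 km

Invert Athy's law: z = ln(phi₀/phi) / β
z = ln(0.44/0.21) / 0.262 = ln(2.095) / 0.262 = 0.7397 / 0.262 = 2.823 km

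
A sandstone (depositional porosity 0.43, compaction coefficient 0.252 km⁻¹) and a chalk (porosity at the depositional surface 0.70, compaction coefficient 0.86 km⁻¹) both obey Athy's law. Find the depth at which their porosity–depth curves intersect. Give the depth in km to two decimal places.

Set phi₀ₐ e^(−cₐZ) = phi₀ᵦ e^(−cᵦZ) ⇒ ln(phi₀ₐ/phi₀ᵦ) = (cₐ − cᵦ)·Z
Z = ln(0.43/0.7) / (0.252 − 0.86) = -0.4873 / -0.608 = 0.801 km

0.80 km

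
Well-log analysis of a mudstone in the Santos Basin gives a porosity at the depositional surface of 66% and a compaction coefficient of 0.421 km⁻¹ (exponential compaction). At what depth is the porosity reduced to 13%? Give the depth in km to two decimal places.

3.86 km

Invert Athy's law: d = ln(φ₀/φ) / k
d = ln(0.66/0.13) / 0.421 = ln(5.077) / 0.421 = 1.6247 / 0.421 = 3.859 km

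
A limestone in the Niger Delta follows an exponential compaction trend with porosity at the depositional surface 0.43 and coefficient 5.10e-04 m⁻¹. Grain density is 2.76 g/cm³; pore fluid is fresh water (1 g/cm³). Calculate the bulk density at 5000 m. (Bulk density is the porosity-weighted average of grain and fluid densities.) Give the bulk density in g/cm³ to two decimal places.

Working in km (1 km = 1000 m; c in km⁻¹ = c in m⁻¹ × 1000):
Porosity at depth: φ = 0.43·exp(−0.51×5) = 0.43×0.0781 = 0.0336
Bulk density: ρ_b = (1−φ)ρ_g + φ·ρ_f = 0.9664×2.76 + 0.0336×1
       = 2.667 + 0.034 = 2.701 g/cm³

2.70 g/cm³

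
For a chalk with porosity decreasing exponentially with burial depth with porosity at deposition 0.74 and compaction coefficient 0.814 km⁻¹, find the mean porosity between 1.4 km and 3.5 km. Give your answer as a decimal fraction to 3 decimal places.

0.113

⟨φ⟩ = (1/(Z₂−Z₁)) ∫ φ₀ e^(−cZ) dZ = φ₀·(e^(−c·Z₁) − e^(−c·Z₂)) / (c·(Z₂−Z₁))
e^(−0.814×1.4) = 0.3199; e^(−0.814×3.5) = 0.0579
⟨φ⟩ = 0.74 × (0.3199 − 0.0579) / (0.814 × 2.1) = 0.74 × 0.1533 = 0.1134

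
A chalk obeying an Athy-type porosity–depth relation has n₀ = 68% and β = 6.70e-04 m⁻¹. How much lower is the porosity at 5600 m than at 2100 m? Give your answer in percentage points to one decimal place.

15.1 percentage points

Working in km (1 km = 1000 m; β in km⁻¹ = β in m⁻¹ × 1000):
n(2.1) = 0.68·e^(−0.67×2.1) = 0.1665
n(5.6) = 0.68·e^(−0.67×5.6) = 0.0160
Δn = 0.1665 − 0.0160 = 0.1506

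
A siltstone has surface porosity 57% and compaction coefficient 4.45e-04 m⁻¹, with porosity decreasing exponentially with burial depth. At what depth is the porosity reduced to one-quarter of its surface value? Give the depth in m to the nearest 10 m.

3120 m

Working in km (1 km = 1000 m; c in km⁻¹ = c in m⁻¹ × 1000):
n/n₀ = 1/4 ⇒ exp(−c·z) = 1/4 ⇒ z = ln(4) / c
z = 1.3863 / 0.445 = 3.115 km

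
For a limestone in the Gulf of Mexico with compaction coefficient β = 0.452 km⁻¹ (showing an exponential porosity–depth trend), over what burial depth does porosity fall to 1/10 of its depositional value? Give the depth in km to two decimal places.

5.09 km

phi/phi₀ = 1/10 ⇒ exp(−β·d) = 1/10 ⇒ d = ln(10) / β
d = 2.3026 / 0.452 = 5.094 km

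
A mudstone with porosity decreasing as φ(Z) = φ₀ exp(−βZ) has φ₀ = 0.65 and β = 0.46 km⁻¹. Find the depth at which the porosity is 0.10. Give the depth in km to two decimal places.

Invert Athy's law: Z = ln(φ₀/φ) / β
Z = ln(0.65/0.1) / 0.46 = ln(6.5) / 0.46 = 1.8718 / 0.46 = 4.069 km

4.07 km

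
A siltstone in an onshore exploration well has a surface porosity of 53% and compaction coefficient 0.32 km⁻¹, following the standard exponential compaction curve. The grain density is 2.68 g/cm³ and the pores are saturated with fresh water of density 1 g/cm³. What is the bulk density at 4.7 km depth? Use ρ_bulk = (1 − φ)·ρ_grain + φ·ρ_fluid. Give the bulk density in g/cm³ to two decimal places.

2.48 g/cm³

Porosity at depth: φ = 0.53·exp(−0.32×4.7) = 0.53×0.2222 = 0.1178
Bulk density: ρ_b = (1−φ)ρ_g + φ·ρ_f = 0.8822×2.68 + 0.1178×1
       = 2.364 + 0.118 = 2.482 g/cm³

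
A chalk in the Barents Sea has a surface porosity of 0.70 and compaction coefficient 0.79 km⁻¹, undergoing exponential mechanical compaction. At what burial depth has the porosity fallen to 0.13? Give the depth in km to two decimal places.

2.13 km

Invert Athy's law: z = ln(n₀/n) / c
z = ln(0.7/0.13) / 0.79 = ln(5.385) / 0.79 = 1.6835 / 0.79 = 2.131 km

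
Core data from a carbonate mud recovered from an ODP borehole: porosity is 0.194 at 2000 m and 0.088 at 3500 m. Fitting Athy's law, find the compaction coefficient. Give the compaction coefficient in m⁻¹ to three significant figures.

0.000527 m⁻¹

Working in km (1 km = 1000 m; c in km⁻¹ = c in m⁻¹ × 1000):
Athy: n(d) = n₀ e^(−cd) ⇒ n₁/n₂ = e^{c(d₂−d₁)} ⇒ c = ln(n₁/n₂)/(d₂−d₁)
c = ln(0.194/0.088) / (3.5 − 2) = ln(2.205) / 1.5 = 0.7905 / 1.5 = 0.527 km⁻¹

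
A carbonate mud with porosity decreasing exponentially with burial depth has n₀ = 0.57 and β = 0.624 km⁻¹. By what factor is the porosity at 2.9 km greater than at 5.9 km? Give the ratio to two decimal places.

n(z₁)/n(z₂) = e^(−β·z₁)/e^(−β·z₂) = e^{β(z₂−z₁)}
= exp(0.624 × 3) = exp(1.872) = 6.5013

6.50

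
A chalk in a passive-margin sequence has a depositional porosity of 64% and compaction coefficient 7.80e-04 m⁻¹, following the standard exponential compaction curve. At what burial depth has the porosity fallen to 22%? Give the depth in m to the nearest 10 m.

Working in km (1 km = 1000 m; k in km⁻¹ = k in m⁻¹ × 1000):
Invert Athy's law: d = ln(phi₀/phi) / k
d = ln(0.64/0.22) / 0.78 = ln(2.909) / 0.78 = 1.0678 / 0.78 = 1.369 km

1370 m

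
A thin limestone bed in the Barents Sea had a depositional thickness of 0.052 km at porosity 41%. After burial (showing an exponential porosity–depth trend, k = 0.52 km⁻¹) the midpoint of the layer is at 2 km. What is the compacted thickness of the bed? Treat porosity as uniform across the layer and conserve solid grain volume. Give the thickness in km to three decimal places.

Porosity at 2 km: n = 0.41·exp(−0.52×2) = 0.1449
Solid-volume conservation: h(1−n) = h₀(1−n₀) ⇒ h = h₀·(1−n₀)/(1−n)
h = 0.052 × (1 − 0.41)/(1 − 0.1449) = 0.052 × 0.6900 = 0.0359 km

0.036 km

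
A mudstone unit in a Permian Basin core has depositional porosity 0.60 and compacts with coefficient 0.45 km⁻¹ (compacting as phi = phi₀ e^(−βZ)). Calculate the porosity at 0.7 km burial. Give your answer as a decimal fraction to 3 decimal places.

phi = phi₀·exp(−β·Z) = 0.6 × exp(−0.45 × 0.7) = 0.6 × exp(−0.315)
  = 0.6 × 0.7298 = 0.4379

0.438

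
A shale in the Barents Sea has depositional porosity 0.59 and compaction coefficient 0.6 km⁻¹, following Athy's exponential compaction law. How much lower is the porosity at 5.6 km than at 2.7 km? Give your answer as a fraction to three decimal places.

phi(2.7) = 0.59·e^(−0.6×2.7) = 0.1168
phi(5.6) = 0.59·e^(−0.6×5.6) = 0.0205
Δphi = 0.1168 − 0.0205 = 0.0963

0.096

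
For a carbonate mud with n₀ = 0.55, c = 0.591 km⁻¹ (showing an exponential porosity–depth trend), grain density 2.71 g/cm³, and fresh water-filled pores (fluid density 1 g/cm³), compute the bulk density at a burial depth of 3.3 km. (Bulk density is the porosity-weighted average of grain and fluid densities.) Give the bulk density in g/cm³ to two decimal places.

2.58 g/cm³

Porosity at depth: n = 0.55·exp(−0.591×3.3) = 0.55×0.1422 = 0.0782
Bulk density: ρ_b = (1−n)ρ_g + n·ρ_f = 0.9218×2.71 + 0.0782×1
       = 2.498 + 0.078 = 2.576 g/cm³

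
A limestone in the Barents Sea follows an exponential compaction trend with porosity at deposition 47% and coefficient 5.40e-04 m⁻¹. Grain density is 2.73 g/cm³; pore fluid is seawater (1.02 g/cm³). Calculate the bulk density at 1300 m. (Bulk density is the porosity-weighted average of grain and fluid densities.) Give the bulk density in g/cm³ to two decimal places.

2.33 g/cm³

Working in km (1 km = 1000 m; c in km⁻¹ = c in m⁻¹ × 1000):
Porosity at depth: φ = 0.47·exp(−0.54×1.3) = 0.47×0.4956 = 0.2329
Bulk density: ρ_b = (1−φ)ρ_g + φ·ρ_f = 0.7671×2.73 + 0.2329×1.02
       = 2.094 + 0.238 = 2.332 g/cm³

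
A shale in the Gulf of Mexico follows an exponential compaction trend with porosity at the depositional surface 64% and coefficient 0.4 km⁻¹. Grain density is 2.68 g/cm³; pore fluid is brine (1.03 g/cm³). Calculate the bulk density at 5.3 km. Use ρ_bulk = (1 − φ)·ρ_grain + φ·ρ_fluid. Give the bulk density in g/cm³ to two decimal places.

Porosity at depth: n = 0.64·exp(−0.4×5.3) = 0.64×0.1200 = 0.0768
Bulk density: ρ_b = (1−n)ρ_g + n·ρ_f = 0.9232×2.68 + 0.0768×1.03
       = 2.474 + 0.079 = 2.553 g/cm³

2.55 g/cm³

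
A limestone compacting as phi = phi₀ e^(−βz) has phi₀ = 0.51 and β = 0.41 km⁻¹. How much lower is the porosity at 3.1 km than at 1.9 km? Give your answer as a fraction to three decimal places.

0.091

phi(1.9) = 0.51·e^(−0.41×1.9) = 0.2340
phi(3.1) = 0.51·e^(−0.41×3.1) = 0.1431
Δphi = 0.2340 − 0.1431 = 0.0909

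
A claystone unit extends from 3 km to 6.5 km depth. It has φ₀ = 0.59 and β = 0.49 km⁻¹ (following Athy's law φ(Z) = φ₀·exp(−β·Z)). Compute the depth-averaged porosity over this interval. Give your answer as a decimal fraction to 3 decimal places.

⟨φ⟩ = (1/(Z₂−Z₁)) ∫ φ₀ e^(−βZ) dZ = φ₀·(e^(−β·Z₁) − e^(−β·Z₂)) / (β·(Z₂−Z₁))
e^(−0.49×3) = 0.2299; e^(−0.49×6.5) = 0.0414
⟨φ⟩ = 0.59 × (0.2299 − 0.0414) / (0.49 × 3.5) = 0.59 × 0.1099 = 0.0649

0.065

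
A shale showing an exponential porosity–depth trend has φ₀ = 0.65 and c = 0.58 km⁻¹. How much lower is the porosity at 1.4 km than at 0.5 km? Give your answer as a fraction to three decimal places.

φ(0.5) = 0.65·e^(−0.58×0.5) = 0.4864
φ(1.4) = 0.65·e^(−0.58×1.4) = 0.2886
Δφ = 0.4864 − 0.2886 = 0.1978

0.198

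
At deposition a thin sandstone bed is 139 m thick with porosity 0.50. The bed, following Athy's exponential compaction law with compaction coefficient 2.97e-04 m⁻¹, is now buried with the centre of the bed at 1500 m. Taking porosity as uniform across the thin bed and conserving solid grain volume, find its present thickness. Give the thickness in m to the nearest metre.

Working in km (1 km = 1000 m; β in km⁻¹ = β in m⁻¹ × 1000):
Porosity at 1.5 km: φ = 0.5·exp(−0.297×1.5) = 0.3203
Solid-volume conservation: h(1−φ) = h₀(1−φ₀) ⇒ h = h₀·(1−φ₀)/(1−φ)
h = 0.139 × (1 − 0.5)/(1 − 0.3203) = 0.139 × 0.7356 = 0.1022 km

102 m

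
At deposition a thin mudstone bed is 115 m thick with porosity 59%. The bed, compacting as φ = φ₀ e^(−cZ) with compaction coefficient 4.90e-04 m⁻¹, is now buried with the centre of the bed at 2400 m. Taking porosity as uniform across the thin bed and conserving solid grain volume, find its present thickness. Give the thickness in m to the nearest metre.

58 m

Working in km (1 km = 1000 m; c in km⁻¹ = c in m⁻¹ × 1000):
Porosity at 2.4 km: φ = 0.59·exp(−0.49×2.4) = 0.1820
Solid-volume conservation: h(1−φ) = h₀(1−φ₀) ⇒ h = h₀·(1−φ₀)/(1−φ)
h = 0.115 × (1 − 0.59)/(1 − 0.1820) = 0.115 × 0.5012 = 0.0576 km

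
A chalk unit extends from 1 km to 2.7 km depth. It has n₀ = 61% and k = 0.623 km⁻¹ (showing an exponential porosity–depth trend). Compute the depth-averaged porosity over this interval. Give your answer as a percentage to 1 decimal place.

⟨n⟩ = (1/(z₂−z₁)) ∫ n₀ e^(−kz) dz = n₀·(e^(−k·z₁) − e^(−k·z₂)) / (k·(z₂−z₁))
e^(−0.623×1) = 0.5363; e^(−0.623×2.7) = 0.1860
⟨n⟩ = 0.61 × (0.5363 − 0.1860) / (0.623 × 1.7) = 0.61 × 0.3308 = 0.2018

20.2%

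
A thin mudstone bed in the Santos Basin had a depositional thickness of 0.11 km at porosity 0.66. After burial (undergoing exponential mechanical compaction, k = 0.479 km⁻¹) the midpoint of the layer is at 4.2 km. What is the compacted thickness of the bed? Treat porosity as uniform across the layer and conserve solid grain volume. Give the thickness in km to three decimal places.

Porosity at 4.2 km: phi = 0.66·exp(−0.479×4.2) = 0.0883
Solid-volume conservation: h(1−phi) = h₀(1−phi₀) ⇒ h = h₀·(1−phi₀)/(1−phi)
h = 0.11 × (1 − 0.66)/(1 − 0.0883) = 0.11 × 0.3729 = 0.0410 km

0.041 km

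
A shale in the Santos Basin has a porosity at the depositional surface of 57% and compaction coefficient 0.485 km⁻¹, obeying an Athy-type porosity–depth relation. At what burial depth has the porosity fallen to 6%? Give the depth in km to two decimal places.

4.64 km

Invert Athy's law: d = ln(φ₀/φ) / β
d = ln(0.57/0.06) / 0.485 = ln(9.5) / 0.485 = 2.2513 / 0.485 = 4.642 km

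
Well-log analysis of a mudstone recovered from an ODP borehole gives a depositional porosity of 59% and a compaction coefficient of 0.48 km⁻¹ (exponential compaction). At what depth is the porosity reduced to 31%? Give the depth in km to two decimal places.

1.34 km

Invert Athy's law: d = ln(phi₀/phi) / β
d = ln(0.59/0.31) / 0.48 = ln(1.903) / 0.48 = 0.6436 / 0.48 = 1.341 km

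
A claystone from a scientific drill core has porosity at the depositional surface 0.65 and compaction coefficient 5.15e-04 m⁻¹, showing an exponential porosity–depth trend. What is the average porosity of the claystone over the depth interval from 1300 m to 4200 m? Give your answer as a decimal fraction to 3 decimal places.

Working in km (1 km = 1000 m; c in km⁻¹ = c in m⁻¹ × 1000):
⟨φ⟩ = (1/(Z₂−Z₁)) ∫ φ₀ e^(−cZ) dZ = φ₀·(e^(−c·Z₁) − e^(−c·Z₂)) / (c·(Z₂−Z₁))
e^(−0.515×1.3) = 0.5120; e^(−0.515×4.2) = 0.1150
⟨φ⟩ = 0.65 × (0.5120 − 0.1150) / (0.515 × 2.9) = 0.65 × 0.2658 = 0.1728

0.173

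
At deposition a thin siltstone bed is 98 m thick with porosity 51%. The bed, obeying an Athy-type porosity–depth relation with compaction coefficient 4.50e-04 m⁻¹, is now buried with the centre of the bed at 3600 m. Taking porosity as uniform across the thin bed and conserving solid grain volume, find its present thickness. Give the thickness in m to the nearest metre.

53 m

Working in km (1 km = 1000 m; β in km⁻¹ = β in m⁻¹ × 1000):
Porosity at 3.6 km: n = 0.51·exp(−0.45×3.6) = 0.1009
Solid-volume conservation: h(1−n) = h₀(1−n₀) ⇒ h = h₀·(1−n₀)/(1−n)
h = 0.098 × (1 − 0.51)/(1 − 0.1009) = 0.098 × 0.5450 = 0.0534 km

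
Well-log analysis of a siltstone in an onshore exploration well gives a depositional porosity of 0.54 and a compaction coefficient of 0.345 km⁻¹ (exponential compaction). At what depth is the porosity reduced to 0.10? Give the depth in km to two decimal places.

Invert Athy's law: d = ln(phi₀/phi) / c
d = ln(0.54/0.1) / 0.345 = ln(5.4) / 0.345 = 1.6864 / 0.345 = 4.888 km

4.89 km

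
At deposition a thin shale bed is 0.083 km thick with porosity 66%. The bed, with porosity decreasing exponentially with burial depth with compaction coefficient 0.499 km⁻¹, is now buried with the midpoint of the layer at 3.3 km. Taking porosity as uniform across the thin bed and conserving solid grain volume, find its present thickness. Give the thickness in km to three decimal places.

Porosity at 3.3 km: phi = 0.66·exp(−0.499×3.3) = 0.1272
Solid-volume conservation: h(1−phi) = h₀(1−phi₀) ⇒ h = h₀·(1−phi₀)/(1−phi)
h = 0.083 × (1 − 0.66)/(1 − 0.1272) = 0.083 × 0.3895 = 0.0323 km

0.032 km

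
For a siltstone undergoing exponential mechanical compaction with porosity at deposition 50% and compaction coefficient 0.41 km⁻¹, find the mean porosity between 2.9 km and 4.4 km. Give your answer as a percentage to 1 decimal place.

⟨phi⟩ = (1/(Z₂−Z₁)) ∫ phi₀ e^(−βZ) dZ = phi₀·(e^(−β·Z₁) − e^(−β·Z₂)) / (β·(Z₂−Z₁))
e^(−0.41×2.9) = 0.3045; e^(−0.41×4.4) = 0.1646
⟨phi⟩ = 0.5 × (0.3045 − 0.1646) / (0.41 × 1.5) = 0.5 × 0.2275 = 0.1137

11.4%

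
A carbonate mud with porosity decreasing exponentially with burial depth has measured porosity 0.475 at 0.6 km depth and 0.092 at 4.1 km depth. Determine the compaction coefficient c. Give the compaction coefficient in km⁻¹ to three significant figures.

0.469 km⁻¹

Athy: n(Z) = n₀ e^(−cZ) ⇒ n₁/n₂ = e^{c(Z₂−Z₁)} ⇒ c = ln(n₁/n₂)/(Z₂−Z₁)
c = ln(0.475/0.092) / (4.1 − 0.6) = ln(5.163) / 3.5 = 1.6415 / 3.5 = 0.469 km⁻¹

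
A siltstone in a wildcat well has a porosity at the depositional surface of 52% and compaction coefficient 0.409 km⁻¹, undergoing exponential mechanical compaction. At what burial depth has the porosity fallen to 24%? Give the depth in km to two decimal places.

Invert Athy's law: z = ln(phi₀/phi) / c
z = ln(0.52/0.24) / 0.409 = ln(2.167) / 0.409 = 0.7732 / 0.409 = 1.890 km

1.89 km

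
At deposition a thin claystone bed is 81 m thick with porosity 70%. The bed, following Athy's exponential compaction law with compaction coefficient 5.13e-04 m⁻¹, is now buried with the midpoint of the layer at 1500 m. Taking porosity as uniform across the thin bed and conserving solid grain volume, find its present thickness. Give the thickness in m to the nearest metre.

36 m

Working in km (1 km = 1000 m; k in km⁻¹ = k in m⁻¹ × 1000):
Porosity at 1.5 km: n = 0.7·exp(−0.513×1.5) = 0.3243
Solid-volume conservation: h(1−n) = h₀(1−n₀) ⇒ h = h₀·(1−n₀)/(1−n)
h = 0.081 × (1 − 0.7)/(1 − 0.3243) = 0.081 × 0.4440 = 0.0360 km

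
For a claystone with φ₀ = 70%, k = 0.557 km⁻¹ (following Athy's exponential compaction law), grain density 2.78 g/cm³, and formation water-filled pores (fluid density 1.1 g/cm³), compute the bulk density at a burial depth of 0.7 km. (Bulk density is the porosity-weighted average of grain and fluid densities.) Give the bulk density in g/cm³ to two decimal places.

Porosity at depth: φ = 0.7·exp(−0.557×0.7) = 0.7×0.6771 = 0.4740
Bulk density: ρ_b = (1−φ)ρ_g + φ·ρ_f = 0.5260×2.78 + 0.4740×1.1
       = 1.462 + 0.521 = 1.984 g/cm³

1.98 g/cm³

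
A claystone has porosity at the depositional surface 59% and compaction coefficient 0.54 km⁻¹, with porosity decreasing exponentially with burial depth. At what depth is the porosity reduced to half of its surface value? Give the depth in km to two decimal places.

n/n₀ = 1/2 ⇒ exp(−k·z) = 1/2 ⇒ z = ln(2) / k
z = 0.6931 / 0.54 = 1.284 km

1.28 km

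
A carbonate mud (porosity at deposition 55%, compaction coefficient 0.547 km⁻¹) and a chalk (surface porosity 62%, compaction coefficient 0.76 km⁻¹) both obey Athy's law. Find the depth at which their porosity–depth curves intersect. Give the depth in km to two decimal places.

Set phi₀ₐ e^(−kₐZ) = phi₀ᵦ e^(−kᵦZ) ⇒ ln(phi₀ₐ/phi₀ᵦ) = (kₐ − kᵦ)·Z
Z = ln(0.55/0.62) / (0.547 − 0.76) = -0.1198 / -0.213 = 0.562 km

0.56 km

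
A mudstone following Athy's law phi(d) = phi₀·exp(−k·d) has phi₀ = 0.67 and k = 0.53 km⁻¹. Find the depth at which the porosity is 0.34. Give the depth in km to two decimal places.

Invert Athy's law: d = ln(phi₀/phi) / k
d = ln(0.67/0.34) / 0.53 = ln(1.971) / 0.53 = 0.6783 / 0.53 = 1.280 km

1.28 km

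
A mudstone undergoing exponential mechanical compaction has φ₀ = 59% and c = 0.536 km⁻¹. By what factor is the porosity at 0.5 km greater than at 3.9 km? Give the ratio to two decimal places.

φ(z₁)/φ(z₂) = e^(−c·z₁)/e^(−c·z₂) = e^{c(z₂−z₁)}
= exp(0.536 × 3.4) = exp(1.822) = 6.1867

6.19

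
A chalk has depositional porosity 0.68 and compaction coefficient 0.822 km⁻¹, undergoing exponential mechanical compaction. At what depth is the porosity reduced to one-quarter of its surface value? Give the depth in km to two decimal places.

1.69 km

n/n₀ = 1/4 ⇒ exp(−β·z) = 1/4 ⇒ z = ln(4) / β
z = 1.3863 / 0.822 = 1.686 km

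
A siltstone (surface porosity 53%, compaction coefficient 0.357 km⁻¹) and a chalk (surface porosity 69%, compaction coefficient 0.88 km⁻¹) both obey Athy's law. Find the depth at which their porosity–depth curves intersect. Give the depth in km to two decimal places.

0.50 km

Set phi₀ₐ e^(−cₐd) = phi₀ᵦ e^(−cᵦd) ⇒ ln(phi₀ₐ/phi₀ᵦ) = (cₐ − cᵦ)·d
d = ln(0.53/0.69) / (0.357 − 0.88) = -0.2638 / -0.523 = 0.504 km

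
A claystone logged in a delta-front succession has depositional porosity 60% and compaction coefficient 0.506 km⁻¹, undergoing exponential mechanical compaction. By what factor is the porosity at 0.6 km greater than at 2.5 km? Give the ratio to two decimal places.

φ(Z₁)/φ(Z₂) = e^(−β·Z₁)/e^(−β·Z₂) = e^{β(Z₂−Z₁)}
= exp(0.506 × 1.9) = exp(0.9614) = 2.6154

2.62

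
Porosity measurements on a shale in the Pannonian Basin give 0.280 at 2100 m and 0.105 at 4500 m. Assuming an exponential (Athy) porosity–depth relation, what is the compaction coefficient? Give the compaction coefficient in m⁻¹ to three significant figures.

Working in km (1 km = 1000 m; c in km⁻¹ = c in m⁻¹ × 1000):
Athy: phi(z) = phi₀ e^(−cz) ⇒ phi₁/phi₂ = e^{c(z₂−z₁)} ⇒ c = ln(phi₁/phi₂)/(z₂−z₁)
c = ln(0.28/0.105) / (4.5 − 2.1) = ln(2.667) / 2.4 = 0.9808 / 2.4 = 0.4087 km⁻¹

0.000409 m⁻¹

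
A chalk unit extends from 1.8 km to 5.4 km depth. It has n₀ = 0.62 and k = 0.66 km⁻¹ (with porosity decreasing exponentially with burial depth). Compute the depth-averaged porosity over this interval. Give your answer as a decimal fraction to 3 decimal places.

0.072

⟨n⟩ = (1/(z₂−z₁)) ∫ n₀ e^(−kz) dz = n₀·(e^(−k·z₁) − e^(−k·z₂)) / (k·(z₂−z₁))
e^(−0.66×1.8) = 0.3048; e^(−0.66×5.4) = 0.0283
⟨n⟩ = 0.62 × (0.3048 − 0.0283) / (0.66 × 3.6) = 0.62 × 0.1164 = 0.0722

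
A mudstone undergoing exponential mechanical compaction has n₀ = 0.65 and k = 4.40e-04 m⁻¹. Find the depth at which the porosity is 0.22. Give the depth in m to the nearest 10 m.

Working in km (1 km = 1000 m; k in km⁻¹ = k in m⁻¹ × 1000):
Invert Athy's law: d = ln(n₀/n) / k
d = ln(0.65/0.22) / 0.44 = ln(2.955) / 0.44 = 1.0833 / 0.44 = 2.462 km

2460 m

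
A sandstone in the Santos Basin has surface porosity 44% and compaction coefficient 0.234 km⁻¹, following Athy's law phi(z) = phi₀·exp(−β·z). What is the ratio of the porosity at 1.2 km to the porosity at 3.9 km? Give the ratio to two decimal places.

1.88

phi(z₁)/phi(z₂) = e^(−β·z₁)/e^(−β·z₂) = e^{β(z₂−z₁)}
= exp(0.234 × 2.7) = exp(0.6318) = 1.8810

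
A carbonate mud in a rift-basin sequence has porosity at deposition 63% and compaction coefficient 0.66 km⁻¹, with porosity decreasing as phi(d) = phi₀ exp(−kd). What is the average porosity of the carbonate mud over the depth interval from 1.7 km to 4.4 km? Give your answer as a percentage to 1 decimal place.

9.6%

⟨phi⟩ = (1/(d₂−d₁)) ∫ phi₀ e^(−kd) dd = phi₀·(e^(−k·d₁) − e^(−k·d₂)) / (k·(d₂−d₁))
e^(−0.66×1.7) = 0.3256; e^(−0.66×4.4) = 0.0548
⟨phi⟩ = 0.63 × (0.3256 − 0.0548) / (0.66 × 2.7) = 0.63 × 0.1520 = 0.0957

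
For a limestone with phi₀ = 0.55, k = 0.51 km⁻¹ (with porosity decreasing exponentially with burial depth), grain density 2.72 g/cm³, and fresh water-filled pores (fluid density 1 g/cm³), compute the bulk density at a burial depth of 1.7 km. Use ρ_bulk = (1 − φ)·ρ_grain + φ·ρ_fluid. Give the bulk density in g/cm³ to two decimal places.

2.32 g/cm³

Porosity at depth: phi = 0.55·exp(−0.51×1.7) = 0.55×0.4202 = 0.2311
Bulk density: ρ_b = (1−phi)ρ_g + phi·ρ_f = 0.7689×2.72 + 0.2311×1
       = 2.091 + 0.231 = 2.322 g/cm³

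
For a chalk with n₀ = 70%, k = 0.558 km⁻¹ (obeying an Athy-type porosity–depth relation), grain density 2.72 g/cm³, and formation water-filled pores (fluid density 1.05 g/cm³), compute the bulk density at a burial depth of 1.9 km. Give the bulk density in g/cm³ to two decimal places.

Porosity at depth: n = 0.7·exp(−0.558×1.9) = 0.7×0.3464 = 0.2425
Bulk density: ρ_b = (1−n)ρ_g + n·ρ_f = 0.7575×2.72 + 0.2425×1.05
       = 2.060 + 0.255 = 2.315 g/cm³

2.32 g/cm³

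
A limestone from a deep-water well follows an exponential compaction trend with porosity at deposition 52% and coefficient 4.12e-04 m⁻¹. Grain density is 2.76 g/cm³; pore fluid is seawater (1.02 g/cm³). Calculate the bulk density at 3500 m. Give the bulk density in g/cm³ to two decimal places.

Working in km (1 km = 1000 m; c in km⁻¹ = c in m⁻¹ × 1000):
Porosity at depth: φ = 0.52·exp(−0.412×3.5) = 0.52×0.2365 = 0.1230
Bulk density: ρ_b = (1−φ)ρ_g + φ·ρ_f = 0.8770×2.76 + 0.1230×1.02
       = 2.421 + 0.125 = 2.546 g/cm³

2.55 g/cm³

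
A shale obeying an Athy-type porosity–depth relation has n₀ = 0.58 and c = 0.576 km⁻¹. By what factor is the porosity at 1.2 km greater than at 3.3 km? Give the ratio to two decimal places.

3.35

n(z₁)/n(z₂) = e^(−c·z₁)/e^(−c·z₂) = e^{c(z₂−z₁)}
= exp(0.576 × 2.1) = exp(1.21) = 3.3521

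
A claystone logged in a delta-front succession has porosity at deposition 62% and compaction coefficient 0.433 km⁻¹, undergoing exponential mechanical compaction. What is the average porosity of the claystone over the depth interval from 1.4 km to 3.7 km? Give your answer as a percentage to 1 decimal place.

⟨phi⟩ = (1/(z₂−z₁)) ∫ phi₀ e^(−cz) dz = phi₀·(e^(−c·z₁) − e^(−c·z₂)) / (c·(z₂−z₁))
e^(−0.433×1.4) = 0.5454; e^(−0.433×3.7) = 0.2015
⟨phi⟩ = 0.62 × (0.5454 − 0.2015) / (0.433 × 2.3) = 0.62 × 0.3454 = 0.2141

21.4%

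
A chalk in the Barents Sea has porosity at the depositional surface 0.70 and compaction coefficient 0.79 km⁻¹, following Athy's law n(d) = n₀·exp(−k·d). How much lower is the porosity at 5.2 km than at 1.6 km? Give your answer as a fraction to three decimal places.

0.186

n(1.6) = 0.7·e^(−0.79×1.6) = 0.1978
n(5.2) = 0.7·e^(−0.79×5.2) = 0.0115
Δn = 0.1978 − 0.0115 = 0.1863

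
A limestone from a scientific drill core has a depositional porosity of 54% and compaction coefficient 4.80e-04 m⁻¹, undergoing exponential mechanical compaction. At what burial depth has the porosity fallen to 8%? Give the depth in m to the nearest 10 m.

3980 m

Working in km (1 km = 1000 m; β in km⁻¹ = β in m⁻¹ × 1000):
Invert Athy's law: Z = ln(n₀/n) / β
Z = ln(0.54/0.08) / 0.48 = ln(6.75) / 0.48 = 1.9095 / 0.48 = 3.978 km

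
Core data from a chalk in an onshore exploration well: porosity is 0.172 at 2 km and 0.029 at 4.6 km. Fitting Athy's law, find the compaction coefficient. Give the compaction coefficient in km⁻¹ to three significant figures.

Athy: n(z) = n₀ e^(−kz) ⇒ n₁/n₂ = e^{k(z₂−z₁)} ⇒ k = ln(n₁/n₂)/(z₂−z₁)
k = ln(0.172/0.029) / (4.6 − 2) = ln(5.931) / 2.6 = 1.7802 / 2.6 = 0.6847 km⁻¹

0.685 km⁻¹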